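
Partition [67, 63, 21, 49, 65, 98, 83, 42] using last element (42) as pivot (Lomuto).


Pivot: 42
  21 <= 42: swap -> [21, 63, 67, 49, 65, 98, 83, 42]
Place pivot at 1: [21, 42, 67, 49, 65, 98, 83, 63]

Partitioned: [21, 42, 67, 49, 65, 98, 83, 63]


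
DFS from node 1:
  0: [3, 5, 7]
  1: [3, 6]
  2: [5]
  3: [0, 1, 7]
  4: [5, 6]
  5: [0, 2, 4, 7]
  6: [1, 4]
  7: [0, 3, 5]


Visit 1, push [6, 3]
Visit 3, push [7, 0]
Visit 0, push [7, 5]
Visit 5, push [7, 4, 2]
Visit 2, push []
Visit 4, push [6]
Visit 6, push []
Visit 7, push []

DFS order: [1, 3, 0, 5, 2, 4, 6, 7]


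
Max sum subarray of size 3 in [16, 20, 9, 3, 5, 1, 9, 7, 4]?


[0:3]: 45
[1:4]: 32
[2:5]: 17
[3:6]: 9
[4:7]: 15
[5:8]: 17
[6:9]: 20

Max: 45 at [0:3]


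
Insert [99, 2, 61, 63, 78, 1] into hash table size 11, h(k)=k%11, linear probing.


Insert 99: h=0 -> slot 0
Insert 2: h=2 -> slot 2
Insert 61: h=6 -> slot 6
Insert 63: h=8 -> slot 8
Insert 78: h=1 -> slot 1
Insert 1: h=1, 2 probes -> slot 3

Table: [99, 78, 2, 1, None, None, 61, None, 63, None, None]


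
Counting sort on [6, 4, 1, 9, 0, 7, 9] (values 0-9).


Input: [6, 4, 1, 9, 0, 7, 9]
Counts: [1, 1, 0, 0, 1, 0, 1, 1, 0, 2]

Sorted: [0, 1, 4, 6, 7, 9, 9]


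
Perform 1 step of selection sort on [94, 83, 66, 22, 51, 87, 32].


Initial: [94, 83, 66, 22, 51, 87, 32]
Step 1: min=22 at 3
  Swap: [22, 83, 66, 94, 51, 87, 32]

After 1 step: [22, 83, 66, 94, 51, 87, 32]


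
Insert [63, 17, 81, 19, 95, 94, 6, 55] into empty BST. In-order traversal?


Insert 63: root
Insert 17: L from 63
Insert 81: R from 63
Insert 19: L from 63 -> R from 17
Insert 95: R from 63 -> R from 81
Insert 94: R from 63 -> R from 81 -> L from 95
Insert 6: L from 63 -> L from 17
Insert 55: L from 63 -> R from 17 -> R from 19

In-order: [6, 17, 19, 55, 63, 81, 94, 95]


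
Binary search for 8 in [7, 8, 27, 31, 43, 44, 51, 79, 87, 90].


Step 1: lo=0, hi=9, mid=4, val=43
Step 2: lo=0, hi=3, mid=1, val=8

Found at index 1


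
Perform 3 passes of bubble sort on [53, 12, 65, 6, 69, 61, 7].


Initial: [53, 12, 65, 6, 69, 61, 7]
Pass 1: [12, 53, 6, 65, 61, 7, 69] (4 swaps)
Pass 2: [12, 6, 53, 61, 7, 65, 69] (3 swaps)
Pass 3: [6, 12, 53, 7, 61, 65, 69] (2 swaps)

After 3 passes: [6, 12, 53, 7, 61, 65, 69]


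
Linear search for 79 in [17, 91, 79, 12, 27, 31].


i=0: 17!=79
i=1: 91!=79
i=2: 79==79 found!

Found at 2, 3 comps


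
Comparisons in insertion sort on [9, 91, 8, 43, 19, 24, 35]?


Algorithm: insertion sort
Input: [9, 91, 8, 43, 19, 24, 35]
Sorted: [8, 9, 19, 24, 35, 43, 91]

14


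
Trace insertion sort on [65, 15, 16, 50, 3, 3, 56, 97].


Initial: [65, 15, 16, 50, 3, 3, 56, 97]
Insert 15: [15, 65, 16, 50, 3, 3, 56, 97]
Insert 16: [15, 16, 65, 50, 3, 3, 56, 97]
Insert 50: [15, 16, 50, 65, 3, 3, 56, 97]
Insert 3: [3, 15, 16, 50, 65, 3, 56, 97]
Insert 3: [3, 3, 15, 16, 50, 65, 56, 97]
Insert 56: [3, 3, 15, 16, 50, 56, 65, 97]
Insert 97: [3, 3, 15, 16, 50, 56, 65, 97]

Sorted: [3, 3, 15, 16, 50, 56, 65, 97]


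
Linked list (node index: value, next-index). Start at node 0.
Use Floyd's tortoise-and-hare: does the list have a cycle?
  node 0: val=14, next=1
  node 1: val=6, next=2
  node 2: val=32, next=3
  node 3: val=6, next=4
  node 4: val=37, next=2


Floyd's tortoise (slow, +1) and hare (fast, +2):
  init: slow=0, fast=0
  step 1: slow=1, fast=2
  step 2: slow=2, fast=4
  step 3: slow=3, fast=3
  slow == fast at node 3: cycle detected

Cycle: yes


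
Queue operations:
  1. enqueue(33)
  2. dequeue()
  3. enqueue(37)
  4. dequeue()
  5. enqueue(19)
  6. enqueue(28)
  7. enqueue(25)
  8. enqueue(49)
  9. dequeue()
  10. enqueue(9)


enqueue(33) -> [33]
dequeue()->33, []
enqueue(37) -> [37]
dequeue()->37, []
enqueue(19) -> [19]
enqueue(28) -> [19, 28]
enqueue(25) -> [19, 28, 25]
enqueue(49) -> [19, 28, 25, 49]
dequeue()->19, [28, 25, 49]
enqueue(9) -> [28, 25, 49, 9]

Final queue: [28, 25, 49, 9]


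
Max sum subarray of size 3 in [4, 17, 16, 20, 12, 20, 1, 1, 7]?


[0:3]: 37
[1:4]: 53
[2:5]: 48
[3:6]: 52
[4:7]: 33
[5:8]: 22
[6:9]: 9

Max: 53 at [1:4]


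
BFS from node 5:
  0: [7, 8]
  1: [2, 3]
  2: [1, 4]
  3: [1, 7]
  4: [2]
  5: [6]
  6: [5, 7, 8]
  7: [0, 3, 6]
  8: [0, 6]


Visit 5, enqueue [6]
Visit 6, enqueue [7, 8]
Visit 7, enqueue [0, 3]
Visit 8, enqueue []
Visit 0, enqueue []
Visit 3, enqueue [1]
Visit 1, enqueue [2]
Visit 2, enqueue [4]
Visit 4, enqueue []

BFS order: [5, 6, 7, 8, 0, 3, 1, 2, 4]


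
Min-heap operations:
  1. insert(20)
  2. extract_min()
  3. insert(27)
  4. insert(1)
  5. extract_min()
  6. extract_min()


insert(20) -> [20]
extract_min()->20, []
insert(27) -> [27]
insert(1) -> [1, 27]
extract_min()->1, [27]
extract_min()->27, []

Final heap: []


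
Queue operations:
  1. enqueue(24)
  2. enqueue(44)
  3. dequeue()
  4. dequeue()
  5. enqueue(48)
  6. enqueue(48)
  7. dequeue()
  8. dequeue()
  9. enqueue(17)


enqueue(24) -> [24]
enqueue(44) -> [24, 44]
dequeue()->24, [44]
dequeue()->44, []
enqueue(48) -> [48]
enqueue(48) -> [48, 48]
dequeue()->48, [48]
dequeue()->48, []
enqueue(17) -> [17]

Final queue: [17]


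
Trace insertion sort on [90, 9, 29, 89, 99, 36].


Initial: [90, 9, 29, 89, 99, 36]
Insert 9: [9, 90, 29, 89, 99, 36]
Insert 29: [9, 29, 90, 89, 99, 36]
Insert 89: [9, 29, 89, 90, 99, 36]
Insert 99: [9, 29, 89, 90, 99, 36]
Insert 36: [9, 29, 36, 89, 90, 99]

Sorted: [9, 29, 36, 89, 90, 99]


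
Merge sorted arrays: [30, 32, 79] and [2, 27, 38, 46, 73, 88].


Take 2 from B
Take 27 from B
Take 30 from A
Take 32 from A
Take 38 from B
Take 46 from B
Take 73 from B
Take 79 from A

Merged: [2, 27, 30, 32, 38, 46, 73, 79, 88]


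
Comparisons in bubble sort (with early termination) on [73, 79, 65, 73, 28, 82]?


Algorithm: bubble sort (with early termination)
Input: [73, 79, 65, 73, 28, 82]
Sorted: [28, 65, 73, 73, 79, 82]

15


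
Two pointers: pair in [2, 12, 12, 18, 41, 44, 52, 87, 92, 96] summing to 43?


lo=0(2)+hi=9(96)=98
lo=0(2)+hi=8(92)=94
lo=0(2)+hi=7(87)=89
lo=0(2)+hi=6(52)=54
lo=0(2)+hi=5(44)=46
lo=0(2)+hi=4(41)=43

Yes: 2+41=43


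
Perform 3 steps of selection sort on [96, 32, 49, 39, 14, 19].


Initial: [96, 32, 49, 39, 14, 19]
Step 1: min=14 at 4
  Swap: [14, 32, 49, 39, 96, 19]
Step 2: min=19 at 5
  Swap: [14, 19, 49, 39, 96, 32]
Step 3: min=32 at 5
  Swap: [14, 19, 32, 39, 96, 49]

After 3 steps: [14, 19, 32, 39, 96, 49]


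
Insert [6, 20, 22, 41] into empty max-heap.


Insert 6: [6]
Insert 20: [20, 6]
Insert 22: [22, 6, 20]
Insert 41: [41, 22, 20, 6]

Final heap: [41, 22, 20, 6]


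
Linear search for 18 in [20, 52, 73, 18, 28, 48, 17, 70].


i=0: 20!=18
i=1: 52!=18
i=2: 73!=18
i=3: 18==18 found!

Found at 3, 4 comps


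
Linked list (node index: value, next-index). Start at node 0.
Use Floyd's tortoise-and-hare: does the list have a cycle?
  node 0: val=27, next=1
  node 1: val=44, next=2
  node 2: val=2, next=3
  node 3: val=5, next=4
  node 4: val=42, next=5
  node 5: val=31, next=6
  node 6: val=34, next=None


Floyd's tortoise (slow, +1) and hare (fast, +2):
  init: slow=0, fast=0
  step 1: slow=1, fast=2
  step 2: slow=2, fast=4
  step 3: slow=3, fast=6
  step 4: fast -> None, no cycle

Cycle: no


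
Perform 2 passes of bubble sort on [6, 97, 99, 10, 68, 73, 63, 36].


Initial: [6, 97, 99, 10, 68, 73, 63, 36]
Pass 1: [6, 97, 10, 68, 73, 63, 36, 99] (5 swaps)
Pass 2: [6, 10, 68, 73, 63, 36, 97, 99] (5 swaps)

After 2 passes: [6, 10, 68, 73, 63, 36, 97, 99]


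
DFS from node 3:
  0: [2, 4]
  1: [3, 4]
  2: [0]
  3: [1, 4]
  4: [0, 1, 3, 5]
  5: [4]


Visit 3, push [4, 1]
Visit 1, push [4]
Visit 4, push [5, 0]
Visit 0, push [2]
Visit 2, push []
Visit 5, push []

DFS order: [3, 1, 4, 0, 2, 5]


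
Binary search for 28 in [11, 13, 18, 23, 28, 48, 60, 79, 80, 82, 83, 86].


Step 1: lo=0, hi=11, mid=5, val=48
Step 2: lo=0, hi=4, mid=2, val=18
Step 3: lo=3, hi=4, mid=3, val=23
Step 4: lo=4, hi=4, mid=4, val=28

Found at index 4


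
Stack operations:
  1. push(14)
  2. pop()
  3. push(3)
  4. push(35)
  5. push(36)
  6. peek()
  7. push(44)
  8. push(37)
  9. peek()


push(14) -> [14]
pop()->14, []
push(3) -> [3]
push(35) -> [3, 35]
push(36) -> [3, 35, 36]
peek()->36
push(44) -> [3, 35, 36, 44]
push(37) -> [3, 35, 36, 44, 37]
peek()->37

Final stack: [3, 35, 36, 44, 37]


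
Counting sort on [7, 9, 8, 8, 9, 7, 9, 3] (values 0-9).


Input: [7, 9, 8, 8, 9, 7, 9, 3]
Counts: [0, 0, 0, 1, 0, 0, 0, 2, 2, 3]

Sorted: [3, 7, 7, 8, 8, 9, 9, 9]


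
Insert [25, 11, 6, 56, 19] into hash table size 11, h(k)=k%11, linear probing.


Insert 25: h=3 -> slot 3
Insert 11: h=0 -> slot 0
Insert 6: h=6 -> slot 6
Insert 56: h=1 -> slot 1
Insert 19: h=8 -> slot 8

Table: [11, 56, None, 25, None, None, 6, None, 19, None, None]


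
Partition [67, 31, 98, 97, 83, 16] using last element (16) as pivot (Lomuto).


Pivot: 16
Place pivot at 0: [16, 31, 98, 97, 83, 67]

Partitioned: [16, 31, 98, 97, 83, 67]


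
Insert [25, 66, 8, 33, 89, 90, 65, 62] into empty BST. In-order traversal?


Insert 25: root
Insert 66: R from 25
Insert 8: L from 25
Insert 33: R from 25 -> L from 66
Insert 89: R from 25 -> R from 66
Insert 90: R from 25 -> R from 66 -> R from 89
Insert 65: R from 25 -> L from 66 -> R from 33
Insert 62: R from 25 -> L from 66 -> R from 33 -> L from 65

In-order: [8, 25, 33, 62, 65, 66, 89, 90]


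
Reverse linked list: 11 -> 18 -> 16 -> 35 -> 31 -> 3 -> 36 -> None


Step 1: curr=11, set curr.next=prev(None) | reversed so far: 11
Step 2: curr=18, set curr.next=prev(11) | reversed so far: 18 -> 11
Step 3: curr=16, set curr.next=prev(18) | reversed so far: 16 -> 18 -> 11
Step 4: curr=35, set curr.next=prev(16) | reversed so far: 35 -> 16 -> 18 -> 11
Step 5: curr=31, set curr.next=prev(35) | reversed so far: 31 -> 35 -> 16 -> 18 -> 11
Step 6: curr=3, set curr.next=prev(31) | reversed so far: 3 -> 31 -> 35 -> 16 -> 18 -> 11
Step 7: curr=36, set curr.next=prev(3) | reversed so far: 36 -> 3 -> 31 -> 35 -> 16 -> 18 -> 11

36 -> 3 -> 31 -> 35 -> 16 -> 18 -> 11 -> None


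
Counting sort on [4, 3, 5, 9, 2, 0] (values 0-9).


Input: [4, 3, 5, 9, 2, 0]
Counts: [1, 0, 1, 1, 1, 1, 0, 0, 0, 1]

Sorted: [0, 2, 3, 4, 5, 9]


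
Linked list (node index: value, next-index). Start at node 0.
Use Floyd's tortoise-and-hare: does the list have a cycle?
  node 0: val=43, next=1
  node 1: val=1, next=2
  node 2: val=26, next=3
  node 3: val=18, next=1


Floyd's tortoise (slow, +1) and hare (fast, +2):
  init: slow=0, fast=0
  step 1: slow=1, fast=2
  step 2: slow=2, fast=1
  step 3: slow=3, fast=3
  slow == fast at node 3: cycle detected

Cycle: yes


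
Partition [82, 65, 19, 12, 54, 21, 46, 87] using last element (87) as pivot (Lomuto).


Pivot: 87
  82 <= 87: advance i (no swap)
  65 <= 87: advance i (no swap)
  19 <= 87: advance i (no swap)
  12 <= 87: advance i (no swap)
  54 <= 87: advance i (no swap)
  21 <= 87: advance i (no swap)
  46 <= 87: advance i (no swap)
Place pivot at 7: [82, 65, 19, 12, 54, 21, 46, 87]

Partitioned: [82, 65, 19, 12, 54, 21, 46, 87]


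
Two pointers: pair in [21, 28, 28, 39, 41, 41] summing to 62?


lo=0(21)+hi=5(41)=62

Yes: 21+41=62


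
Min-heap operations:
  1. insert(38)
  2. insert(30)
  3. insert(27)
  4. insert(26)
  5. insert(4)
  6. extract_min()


insert(38) -> [38]
insert(30) -> [30, 38]
insert(27) -> [27, 38, 30]
insert(26) -> [26, 27, 30, 38]
insert(4) -> [4, 26, 30, 38, 27]
extract_min()->4, [26, 27, 30, 38]

Final heap: [26, 27, 30, 38]


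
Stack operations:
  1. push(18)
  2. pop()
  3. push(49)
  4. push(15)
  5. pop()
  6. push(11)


push(18) -> [18]
pop()->18, []
push(49) -> [49]
push(15) -> [49, 15]
pop()->15, [49]
push(11) -> [49, 11]

Final stack: [49, 11]


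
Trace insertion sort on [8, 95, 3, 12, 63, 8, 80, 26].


Initial: [8, 95, 3, 12, 63, 8, 80, 26]
Insert 95: [8, 95, 3, 12, 63, 8, 80, 26]
Insert 3: [3, 8, 95, 12, 63, 8, 80, 26]
Insert 12: [3, 8, 12, 95, 63, 8, 80, 26]
Insert 63: [3, 8, 12, 63, 95, 8, 80, 26]
Insert 8: [3, 8, 8, 12, 63, 95, 80, 26]
Insert 80: [3, 8, 8, 12, 63, 80, 95, 26]
Insert 26: [3, 8, 8, 12, 26, 63, 80, 95]

Sorted: [3, 8, 8, 12, 26, 63, 80, 95]


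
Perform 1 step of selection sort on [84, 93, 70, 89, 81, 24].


Initial: [84, 93, 70, 89, 81, 24]
Step 1: min=24 at 5
  Swap: [24, 93, 70, 89, 81, 84]

After 1 step: [24, 93, 70, 89, 81, 84]


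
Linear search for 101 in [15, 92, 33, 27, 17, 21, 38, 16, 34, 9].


i=0: 15!=101
i=1: 92!=101
i=2: 33!=101
i=3: 27!=101
i=4: 17!=101
i=5: 21!=101
i=6: 38!=101
i=7: 16!=101
i=8: 34!=101
i=9: 9!=101

Not found, 10 comps


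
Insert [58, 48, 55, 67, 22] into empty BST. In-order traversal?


Insert 58: root
Insert 48: L from 58
Insert 55: L from 58 -> R from 48
Insert 67: R from 58
Insert 22: L from 58 -> L from 48

In-order: [22, 48, 55, 58, 67]


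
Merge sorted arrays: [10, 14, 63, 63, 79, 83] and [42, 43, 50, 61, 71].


Take 10 from A
Take 14 from A
Take 42 from B
Take 43 from B
Take 50 from B
Take 61 from B
Take 63 from A
Take 63 from A
Take 71 from B

Merged: [10, 14, 42, 43, 50, 61, 63, 63, 71, 79, 83]


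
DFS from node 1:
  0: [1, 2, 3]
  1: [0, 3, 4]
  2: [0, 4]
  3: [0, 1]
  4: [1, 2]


Visit 1, push [4, 3, 0]
Visit 0, push [3, 2]
Visit 2, push [4]
Visit 4, push []
Visit 3, push []

DFS order: [1, 0, 2, 4, 3]


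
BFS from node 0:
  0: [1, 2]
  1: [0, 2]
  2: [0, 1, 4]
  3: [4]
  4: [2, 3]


Visit 0, enqueue [1, 2]
Visit 1, enqueue []
Visit 2, enqueue [4]
Visit 4, enqueue [3]
Visit 3, enqueue []

BFS order: [0, 1, 2, 4, 3]


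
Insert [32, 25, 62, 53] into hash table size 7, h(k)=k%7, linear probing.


Insert 32: h=4 -> slot 4
Insert 25: h=4, 1 probes -> slot 5
Insert 62: h=6 -> slot 6
Insert 53: h=4, 3 probes -> slot 0

Table: [53, None, None, None, 32, 25, 62]


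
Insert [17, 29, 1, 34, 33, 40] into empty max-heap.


Insert 17: [17]
Insert 29: [29, 17]
Insert 1: [29, 17, 1]
Insert 34: [34, 29, 1, 17]
Insert 33: [34, 33, 1, 17, 29]
Insert 40: [40, 33, 34, 17, 29, 1]

Final heap: [40, 33, 34, 17, 29, 1]


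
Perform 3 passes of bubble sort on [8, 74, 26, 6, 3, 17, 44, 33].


Initial: [8, 74, 26, 6, 3, 17, 44, 33]
Pass 1: [8, 26, 6, 3, 17, 44, 33, 74] (6 swaps)
Pass 2: [8, 6, 3, 17, 26, 33, 44, 74] (4 swaps)
Pass 3: [6, 3, 8, 17, 26, 33, 44, 74] (2 swaps)

After 3 passes: [6, 3, 8, 17, 26, 33, 44, 74]


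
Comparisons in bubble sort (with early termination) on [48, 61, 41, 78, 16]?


Algorithm: bubble sort (with early termination)
Input: [48, 61, 41, 78, 16]
Sorted: [16, 41, 48, 61, 78]

10


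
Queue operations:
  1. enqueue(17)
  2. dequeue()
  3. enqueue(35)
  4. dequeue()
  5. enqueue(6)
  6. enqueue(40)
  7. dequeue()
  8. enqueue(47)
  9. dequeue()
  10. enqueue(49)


enqueue(17) -> [17]
dequeue()->17, []
enqueue(35) -> [35]
dequeue()->35, []
enqueue(6) -> [6]
enqueue(40) -> [6, 40]
dequeue()->6, [40]
enqueue(47) -> [40, 47]
dequeue()->40, [47]
enqueue(49) -> [47, 49]

Final queue: [47, 49]


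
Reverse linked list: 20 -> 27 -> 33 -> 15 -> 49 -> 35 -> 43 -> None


Step 1: curr=20, set curr.next=prev(None) | reversed so far: 20
Step 2: curr=27, set curr.next=prev(20) | reversed so far: 27 -> 20
Step 3: curr=33, set curr.next=prev(27) | reversed so far: 33 -> 27 -> 20
Step 4: curr=15, set curr.next=prev(33) | reversed so far: 15 -> 33 -> 27 -> 20
Step 5: curr=49, set curr.next=prev(15) | reversed so far: 49 -> 15 -> 33 -> 27 -> 20
Step 6: curr=35, set curr.next=prev(49) | reversed so far: 35 -> 49 -> 15 -> 33 -> 27 -> 20
Step 7: curr=43, set curr.next=prev(35) | reversed so far: 43 -> 35 -> 49 -> 15 -> 33 -> 27 -> 20

43 -> 35 -> 49 -> 15 -> 33 -> 27 -> 20 -> None


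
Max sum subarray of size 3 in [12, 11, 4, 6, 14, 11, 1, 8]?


[0:3]: 27
[1:4]: 21
[2:5]: 24
[3:6]: 31
[4:7]: 26
[5:8]: 20

Max: 31 at [3:6]


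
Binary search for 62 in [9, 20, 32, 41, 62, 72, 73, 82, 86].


Step 1: lo=0, hi=8, mid=4, val=62

Found at index 4


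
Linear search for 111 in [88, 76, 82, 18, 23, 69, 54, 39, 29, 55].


i=0: 88!=111
i=1: 76!=111
i=2: 82!=111
i=3: 18!=111
i=4: 23!=111
i=5: 69!=111
i=6: 54!=111
i=7: 39!=111
i=8: 29!=111
i=9: 55!=111

Not found, 10 comps


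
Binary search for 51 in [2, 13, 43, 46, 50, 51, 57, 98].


Step 1: lo=0, hi=7, mid=3, val=46
Step 2: lo=4, hi=7, mid=5, val=51

Found at index 5


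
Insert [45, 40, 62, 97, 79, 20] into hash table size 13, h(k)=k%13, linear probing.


Insert 45: h=6 -> slot 6
Insert 40: h=1 -> slot 1
Insert 62: h=10 -> slot 10
Insert 97: h=6, 1 probes -> slot 7
Insert 79: h=1, 1 probes -> slot 2
Insert 20: h=7, 1 probes -> slot 8

Table: [None, 40, 79, None, None, None, 45, 97, 20, None, 62, None, None]


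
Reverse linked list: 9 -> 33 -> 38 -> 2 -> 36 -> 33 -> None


Step 1: curr=9, set curr.next=prev(None) | reversed so far: 9
Step 2: curr=33, set curr.next=prev(9) | reversed so far: 33 -> 9
Step 3: curr=38, set curr.next=prev(33) | reversed so far: 38 -> 33 -> 9
Step 4: curr=2, set curr.next=prev(38) | reversed so far: 2 -> 38 -> 33 -> 9
Step 5: curr=36, set curr.next=prev(2) | reversed so far: 36 -> 2 -> 38 -> 33 -> 9
Step 6: curr=33, set curr.next=prev(36) | reversed so far: 33 -> 36 -> 2 -> 38 -> 33 -> 9

33 -> 36 -> 2 -> 38 -> 33 -> 9 -> None


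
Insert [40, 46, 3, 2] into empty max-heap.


Insert 40: [40]
Insert 46: [46, 40]
Insert 3: [46, 40, 3]
Insert 2: [46, 40, 3, 2]

Final heap: [46, 40, 3, 2]


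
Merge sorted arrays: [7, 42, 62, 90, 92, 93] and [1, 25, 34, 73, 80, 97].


Take 1 from B
Take 7 from A
Take 25 from B
Take 34 from B
Take 42 from A
Take 62 from A
Take 73 from B
Take 80 from B
Take 90 from A
Take 92 from A
Take 93 from A

Merged: [1, 7, 25, 34, 42, 62, 73, 80, 90, 92, 93, 97]


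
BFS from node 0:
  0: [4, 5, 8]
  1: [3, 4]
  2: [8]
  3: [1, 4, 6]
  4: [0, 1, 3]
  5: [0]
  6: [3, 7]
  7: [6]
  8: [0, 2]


Visit 0, enqueue [4, 5, 8]
Visit 4, enqueue [1, 3]
Visit 5, enqueue []
Visit 8, enqueue [2]
Visit 1, enqueue []
Visit 3, enqueue [6]
Visit 2, enqueue []
Visit 6, enqueue [7]
Visit 7, enqueue []

BFS order: [0, 4, 5, 8, 1, 3, 2, 6, 7]


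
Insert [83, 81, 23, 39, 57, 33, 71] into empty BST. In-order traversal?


Insert 83: root
Insert 81: L from 83
Insert 23: L from 83 -> L from 81
Insert 39: L from 83 -> L from 81 -> R from 23
Insert 57: L from 83 -> L from 81 -> R from 23 -> R from 39
Insert 33: L from 83 -> L from 81 -> R from 23 -> L from 39
Insert 71: L from 83 -> L from 81 -> R from 23 -> R from 39 -> R from 57

In-order: [23, 33, 39, 57, 71, 81, 83]


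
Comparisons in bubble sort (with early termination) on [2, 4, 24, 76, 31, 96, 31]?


Algorithm: bubble sort (with early termination)
Input: [2, 4, 24, 76, 31, 96, 31]
Sorted: [2, 4, 24, 31, 31, 76, 96]

15


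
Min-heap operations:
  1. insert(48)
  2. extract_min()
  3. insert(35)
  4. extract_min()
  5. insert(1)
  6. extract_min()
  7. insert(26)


insert(48) -> [48]
extract_min()->48, []
insert(35) -> [35]
extract_min()->35, []
insert(1) -> [1]
extract_min()->1, []
insert(26) -> [26]

Final heap: [26]


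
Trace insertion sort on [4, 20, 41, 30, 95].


Initial: [4, 20, 41, 30, 95]
Insert 20: [4, 20, 41, 30, 95]
Insert 41: [4, 20, 41, 30, 95]
Insert 30: [4, 20, 30, 41, 95]
Insert 95: [4, 20, 30, 41, 95]

Sorted: [4, 20, 30, 41, 95]


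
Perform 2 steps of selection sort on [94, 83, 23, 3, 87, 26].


Initial: [94, 83, 23, 3, 87, 26]
Step 1: min=3 at 3
  Swap: [3, 83, 23, 94, 87, 26]
Step 2: min=23 at 2
  Swap: [3, 23, 83, 94, 87, 26]

After 2 steps: [3, 23, 83, 94, 87, 26]


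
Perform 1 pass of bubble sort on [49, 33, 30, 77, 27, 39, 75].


Initial: [49, 33, 30, 77, 27, 39, 75]
Pass 1: [33, 30, 49, 27, 39, 75, 77] (5 swaps)

After 1 pass: [33, 30, 49, 27, 39, 75, 77]


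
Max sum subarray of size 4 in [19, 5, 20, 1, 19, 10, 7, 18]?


[0:4]: 45
[1:5]: 45
[2:6]: 50
[3:7]: 37
[4:8]: 54

Max: 54 at [4:8]


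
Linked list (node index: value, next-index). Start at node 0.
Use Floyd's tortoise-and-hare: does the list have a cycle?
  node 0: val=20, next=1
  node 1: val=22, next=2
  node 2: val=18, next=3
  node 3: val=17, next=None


Floyd's tortoise (slow, +1) and hare (fast, +2):
  init: slow=0, fast=0
  step 1: slow=1, fast=2
  step 2: fast 2->3->None, no cycle

Cycle: no


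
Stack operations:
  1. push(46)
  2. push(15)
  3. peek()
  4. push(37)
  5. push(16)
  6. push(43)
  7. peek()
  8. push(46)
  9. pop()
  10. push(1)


push(46) -> [46]
push(15) -> [46, 15]
peek()->15
push(37) -> [46, 15, 37]
push(16) -> [46, 15, 37, 16]
push(43) -> [46, 15, 37, 16, 43]
peek()->43
push(46) -> [46, 15, 37, 16, 43, 46]
pop()->46, [46, 15, 37, 16, 43]
push(1) -> [46, 15, 37, 16, 43, 1]

Final stack: [46, 15, 37, 16, 43, 1]


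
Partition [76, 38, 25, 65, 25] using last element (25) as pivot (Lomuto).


Pivot: 25
  25 <= 25: swap -> [25, 38, 76, 65, 25]
Place pivot at 1: [25, 25, 76, 65, 38]

Partitioned: [25, 25, 76, 65, 38]


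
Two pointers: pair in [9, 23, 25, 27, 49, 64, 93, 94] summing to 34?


lo=0(9)+hi=7(94)=103
lo=0(9)+hi=6(93)=102
lo=0(9)+hi=5(64)=73
lo=0(9)+hi=4(49)=58
lo=0(9)+hi=3(27)=36
lo=0(9)+hi=2(25)=34

Yes: 9+25=34


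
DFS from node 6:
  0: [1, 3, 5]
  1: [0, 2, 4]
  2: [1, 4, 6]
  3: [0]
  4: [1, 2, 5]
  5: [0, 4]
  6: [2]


Visit 6, push [2]
Visit 2, push [4, 1]
Visit 1, push [4, 0]
Visit 0, push [5, 3]
Visit 3, push []
Visit 5, push [4]
Visit 4, push []

DFS order: [6, 2, 1, 0, 3, 5, 4]


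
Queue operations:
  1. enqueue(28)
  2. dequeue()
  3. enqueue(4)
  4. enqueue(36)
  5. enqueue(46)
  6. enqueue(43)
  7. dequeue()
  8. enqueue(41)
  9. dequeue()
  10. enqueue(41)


enqueue(28) -> [28]
dequeue()->28, []
enqueue(4) -> [4]
enqueue(36) -> [4, 36]
enqueue(46) -> [4, 36, 46]
enqueue(43) -> [4, 36, 46, 43]
dequeue()->4, [36, 46, 43]
enqueue(41) -> [36, 46, 43, 41]
dequeue()->36, [46, 43, 41]
enqueue(41) -> [46, 43, 41, 41]

Final queue: [46, 43, 41, 41]


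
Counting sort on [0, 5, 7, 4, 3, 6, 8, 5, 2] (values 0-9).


Input: [0, 5, 7, 4, 3, 6, 8, 5, 2]
Counts: [1, 0, 1, 1, 1, 2, 1, 1, 1, 0]

Sorted: [0, 2, 3, 4, 5, 5, 6, 7, 8]


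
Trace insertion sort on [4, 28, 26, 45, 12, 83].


Initial: [4, 28, 26, 45, 12, 83]
Insert 28: [4, 28, 26, 45, 12, 83]
Insert 26: [4, 26, 28, 45, 12, 83]
Insert 45: [4, 26, 28, 45, 12, 83]
Insert 12: [4, 12, 26, 28, 45, 83]
Insert 83: [4, 12, 26, 28, 45, 83]

Sorted: [4, 12, 26, 28, 45, 83]


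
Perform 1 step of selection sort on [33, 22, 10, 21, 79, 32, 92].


Initial: [33, 22, 10, 21, 79, 32, 92]
Step 1: min=10 at 2
  Swap: [10, 22, 33, 21, 79, 32, 92]

After 1 step: [10, 22, 33, 21, 79, 32, 92]


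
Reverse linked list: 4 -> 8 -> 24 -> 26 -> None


Step 1: curr=4, set curr.next=prev(None) | reversed so far: 4
Step 2: curr=8, set curr.next=prev(4) | reversed so far: 8 -> 4
Step 3: curr=24, set curr.next=prev(8) | reversed so far: 24 -> 8 -> 4
Step 4: curr=26, set curr.next=prev(24) | reversed so far: 26 -> 24 -> 8 -> 4

26 -> 24 -> 8 -> 4 -> None


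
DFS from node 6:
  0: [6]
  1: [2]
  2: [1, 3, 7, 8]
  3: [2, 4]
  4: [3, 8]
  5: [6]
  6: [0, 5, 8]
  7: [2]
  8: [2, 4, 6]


Visit 6, push [8, 5, 0]
Visit 0, push []
Visit 5, push []
Visit 8, push [4, 2]
Visit 2, push [7, 3, 1]
Visit 1, push []
Visit 3, push [4]
Visit 4, push []
Visit 7, push []

DFS order: [6, 0, 5, 8, 2, 1, 3, 4, 7]


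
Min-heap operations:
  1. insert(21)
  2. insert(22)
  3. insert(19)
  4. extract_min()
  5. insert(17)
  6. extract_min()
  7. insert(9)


insert(21) -> [21]
insert(22) -> [21, 22]
insert(19) -> [19, 22, 21]
extract_min()->19, [21, 22]
insert(17) -> [17, 22, 21]
extract_min()->17, [21, 22]
insert(9) -> [9, 22, 21]

Final heap: [9, 22, 21]


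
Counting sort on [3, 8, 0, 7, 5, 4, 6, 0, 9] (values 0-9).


Input: [3, 8, 0, 7, 5, 4, 6, 0, 9]
Counts: [2, 0, 0, 1, 1, 1, 1, 1, 1, 1]

Sorted: [0, 0, 3, 4, 5, 6, 7, 8, 9]


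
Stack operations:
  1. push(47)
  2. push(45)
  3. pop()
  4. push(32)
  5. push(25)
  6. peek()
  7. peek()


push(47) -> [47]
push(45) -> [47, 45]
pop()->45, [47]
push(32) -> [47, 32]
push(25) -> [47, 32, 25]
peek()->25
peek()->25

Final stack: [47, 32, 25]


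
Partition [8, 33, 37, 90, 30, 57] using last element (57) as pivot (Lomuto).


Pivot: 57
  8 <= 57: advance i (no swap)
  33 <= 57: advance i (no swap)
  37 <= 57: advance i (no swap)
  30 <= 57: swap -> [8, 33, 37, 30, 90, 57]
Place pivot at 4: [8, 33, 37, 30, 57, 90]

Partitioned: [8, 33, 37, 30, 57, 90]


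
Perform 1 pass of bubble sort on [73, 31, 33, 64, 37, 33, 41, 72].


Initial: [73, 31, 33, 64, 37, 33, 41, 72]
Pass 1: [31, 33, 64, 37, 33, 41, 72, 73] (7 swaps)

After 1 pass: [31, 33, 64, 37, 33, 41, 72, 73]


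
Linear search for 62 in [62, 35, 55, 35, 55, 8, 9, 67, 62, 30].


i=0: 62==62 found!

Found at 0, 1 comps


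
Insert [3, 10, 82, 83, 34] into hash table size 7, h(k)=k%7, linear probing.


Insert 3: h=3 -> slot 3
Insert 10: h=3, 1 probes -> slot 4
Insert 82: h=5 -> slot 5
Insert 83: h=6 -> slot 6
Insert 34: h=6, 1 probes -> slot 0

Table: [34, None, None, 3, 10, 82, 83]


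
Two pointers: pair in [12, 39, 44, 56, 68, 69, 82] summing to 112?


lo=0(12)+hi=6(82)=94
lo=1(39)+hi=6(82)=121
lo=1(39)+hi=5(69)=108
lo=2(44)+hi=5(69)=113
lo=2(44)+hi=4(68)=112

Yes: 44+68=112


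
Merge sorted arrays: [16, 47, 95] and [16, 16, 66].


Take 16 from A
Take 16 from B
Take 16 from B
Take 47 from A
Take 66 from B

Merged: [16, 16, 16, 47, 66, 95]


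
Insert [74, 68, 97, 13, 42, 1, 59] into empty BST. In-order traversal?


Insert 74: root
Insert 68: L from 74
Insert 97: R from 74
Insert 13: L from 74 -> L from 68
Insert 42: L from 74 -> L from 68 -> R from 13
Insert 1: L from 74 -> L from 68 -> L from 13
Insert 59: L from 74 -> L from 68 -> R from 13 -> R from 42

In-order: [1, 13, 42, 59, 68, 74, 97]


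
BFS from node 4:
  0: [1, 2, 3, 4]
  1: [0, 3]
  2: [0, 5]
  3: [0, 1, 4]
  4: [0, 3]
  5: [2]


Visit 4, enqueue [0, 3]
Visit 0, enqueue [1, 2]
Visit 3, enqueue []
Visit 1, enqueue []
Visit 2, enqueue [5]
Visit 5, enqueue []

BFS order: [4, 0, 3, 1, 2, 5]


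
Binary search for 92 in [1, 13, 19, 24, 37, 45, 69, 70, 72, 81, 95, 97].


Step 1: lo=0, hi=11, mid=5, val=45
Step 2: lo=6, hi=11, mid=8, val=72
Step 3: lo=9, hi=11, mid=10, val=95
Step 4: lo=9, hi=9, mid=9, val=81

Not found


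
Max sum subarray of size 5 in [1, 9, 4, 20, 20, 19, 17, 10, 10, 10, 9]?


[0:5]: 54
[1:6]: 72
[2:7]: 80
[3:8]: 86
[4:9]: 76
[5:10]: 66
[6:11]: 56

Max: 86 at [3:8]


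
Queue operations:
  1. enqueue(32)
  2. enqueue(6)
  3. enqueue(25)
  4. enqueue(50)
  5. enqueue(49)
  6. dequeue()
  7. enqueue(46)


enqueue(32) -> [32]
enqueue(6) -> [32, 6]
enqueue(25) -> [32, 6, 25]
enqueue(50) -> [32, 6, 25, 50]
enqueue(49) -> [32, 6, 25, 50, 49]
dequeue()->32, [6, 25, 50, 49]
enqueue(46) -> [6, 25, 50, 49, 46]

Final queue: [6, 25, 50, 49, 46]


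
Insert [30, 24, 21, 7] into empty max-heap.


Insert 30: [30]
Insert 24: [30, 24]
Insert 21: [30, 24, 21]
Insert 7: [30, 24, 21, 7]

Final heap: [30, 24, 21, 7]


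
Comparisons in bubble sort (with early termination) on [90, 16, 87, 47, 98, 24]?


Algorithm: bubble sort (with early termination)
Input: [90, 16, 87, 47, 98, 24]
Sorted: [16, 24, 47, 87, 90, 98]

15


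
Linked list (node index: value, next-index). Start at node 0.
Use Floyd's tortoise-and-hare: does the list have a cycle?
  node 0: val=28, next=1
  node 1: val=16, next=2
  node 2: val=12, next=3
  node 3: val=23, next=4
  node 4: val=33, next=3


Floyd's tortoise (slow, +1) and hare (fast, +2):
  init: slow=0, fast=0
  step 1: slow=1, fast=2
  step 2: slow=2, fast=4
  step 3: slow=3, fast=4
  step 4: slow=4, fast=4
  slow == fast at node 4: cycle detected

Cycle: yes


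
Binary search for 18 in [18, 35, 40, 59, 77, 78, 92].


Step 1: lo=0, hi=6, mid=3, val=59
Step 2: lo=0, hi=2, mid=1, val=35
Step 3: lo=0, hi=0, mid=0, val=18

Found at index 0


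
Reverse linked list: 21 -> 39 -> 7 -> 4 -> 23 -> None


Step 1: curr=21, set curr.next=prev(None) | reversed so far: 21
Step 2: curr=39, set curr.next=prev(21) | reversed so far: 39 -> 21
Step 3: curr=7, set curr.next=prev(39) | reversed so far: 7 -> 39 -> 21
Step 4: curr=4, set curr.next=prev(7) | reversed so far: 4 -> 7 -> 39 -> 21
Step 5: curr=23, set curr.next=prev(4) | reversed so far: 23 -> 4 -> 7 -> 39 -> 21

23 -> 4 -> 7 -> 39 -> 21 -> None


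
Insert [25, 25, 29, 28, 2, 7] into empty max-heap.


Insert 25: [25]
Insert 25: [25, 25]
Insert 29: [29, 25, 25]
Insert 28: [29, 28, 25, 25]
Insert 2: [29, 28, 25, 25, 2]
Insert 7: [29, 28, 25, 25, 2, 7]

Final heap: [29, 28, 25, 25, 2, 7]


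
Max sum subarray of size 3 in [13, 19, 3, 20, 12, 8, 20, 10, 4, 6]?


[0:3]: 35
[1:4]: 42
[2:5]: 35
[3:6]: 40
[4:7]: 40
[5:8]: 38
[6:9]: 34
[7:10]: 20

Max: 42 at [1:4]


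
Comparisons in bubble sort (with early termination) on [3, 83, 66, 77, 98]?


Algorithm: bubble sort (with early termination)
Input: [3, 83, 66, 77, 98]
Sorted: [3, 66, 77, 83, 98]

7


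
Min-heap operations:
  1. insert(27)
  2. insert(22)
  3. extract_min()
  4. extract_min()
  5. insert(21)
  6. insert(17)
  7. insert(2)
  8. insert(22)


insert(27) -> [27]
insert(22) -> [22, 27]
extract_min()->22, [27]
extract_min()->27, []
insert(21) -> [21]
insert(17) -> [17, 21]
insert(2) -> [2, 21, 17]
insert(22) -> [2, 21, 17, 22]

Final heap: [2, 21, 17, 22]


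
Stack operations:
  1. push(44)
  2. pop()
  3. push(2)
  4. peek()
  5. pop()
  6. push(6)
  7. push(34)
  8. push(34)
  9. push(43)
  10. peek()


push(44) -> [44]
pop()->44, []
push(2) -> [2]
peek()->2
pop()->2, []
push(6) -> [6]
push(34) -> [6, 34]
push(34) -> [6, 34, 34]
push(43) -> [6, 34, 34, 43]
peek()->43

Final stack: [6, 34, 34, 43]


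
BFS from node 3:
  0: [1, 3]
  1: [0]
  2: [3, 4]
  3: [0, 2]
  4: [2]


Visit 3, enqueue [0, 2]
Visit 0, enqueue [1]
Visit 2, enqueue [4]
Visit 1, enqueue []
Visit 4, enqueue []

BFS order: [3, 0, 2, 1, 4]


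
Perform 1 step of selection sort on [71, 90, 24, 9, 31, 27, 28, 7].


Initial: [71, 90, 24, 9, 31, 27, 28, 7]
Step 1: min=7 at 7
  Swap: [7, 90, 24, 9, 31, 27, 28, 71]

After 1 step: [7, 90, 24, 9, 31, 27, 28, 71]


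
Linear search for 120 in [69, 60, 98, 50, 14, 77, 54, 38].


i=0: 69!=120
i=1: 60!=120
i=2: 98!=120
i=3: 50!=120
i=4: 14!=120
i=5: 77!=120
i=6: 54!=120
i=7: 38!=120

Not found, 8 comps


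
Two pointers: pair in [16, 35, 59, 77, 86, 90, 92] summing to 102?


lo=0(16)+hi=6(92)=108
lo=0(16)+hi=5(90)=106
lo=0(16)+hi=4(86)=102

Yes: 16+86=102


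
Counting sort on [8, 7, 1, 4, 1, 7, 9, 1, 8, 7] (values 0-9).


Input: [8, 7, 1, 4, 1, 7, 9, 1, 8, 7]
Counts: [0, 3, 0, 0, 1, 0, 0, 3, 2, 1]

Sorted: [1, 1, 1, 4, 7, 7, 7, 8, 8, 9]


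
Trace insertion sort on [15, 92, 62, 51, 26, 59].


Initial: [15, 92, 62, 51, 26, 59]
Insert 92: [15, 92, 62, 51, 26, 59]
Insert 62: [15, 62, 92, 51, 26, 59]
Insert 51: [15, 51, 62, 92, 26, 59]
Insert 26: [15, 26, 51, 62, 92, 59]
Insert 59: [15, 26, 51, 59, 62, 92]

Sorted: [15, 26, 51, 59, 62, 92]


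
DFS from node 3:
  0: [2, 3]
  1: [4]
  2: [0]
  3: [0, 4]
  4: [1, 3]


Visit 3, push [4, 0]
Visit 0, push [2]
Visit 2, push []
Visit 4, push [1]
Visit 1, push []

DFS order: [3, 0, 2, 4, 1]


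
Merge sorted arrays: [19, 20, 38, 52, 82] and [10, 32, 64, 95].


Take 10 from B
Take 19 from A
Take 20 from A
Take 32 from B
Take 38 from A
Take 52 from A
Take 64 from B
Take 82 from A

Merged: [10, 19, 20, 32, 38, 52, 64, 82, 95]


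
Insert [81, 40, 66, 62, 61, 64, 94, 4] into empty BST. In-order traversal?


Insert 81: root
Insert 40: L from 81
Insert 66: L from 81 -> R from 40
Insert 62: L from 81 -> R from 40 -> L from 66
Insert 61: L from 81 -> R from 40 -> L from 66 -> L from 62
Insert 64: L from 81 -> R from 40 -> L from 66 -> R from 62
Insert 94: R from 81
Insert 4: L from 81 -> L from 40

In-order: [4, 40, 61, 62, 64, 66, 81, 94]


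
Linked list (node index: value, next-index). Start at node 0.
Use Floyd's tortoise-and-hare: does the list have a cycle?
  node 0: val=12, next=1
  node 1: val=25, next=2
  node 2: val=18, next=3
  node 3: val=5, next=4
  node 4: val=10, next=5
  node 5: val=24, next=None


Floyd's tortoise (slow, +1) and hare (fast, +2):
  init: slow=0, fast=0
  step 1: slow=1, fast=2
  step 2: slow=2, fast=4
  step 3: fast 4->5->None, no cycle

Cycle: no


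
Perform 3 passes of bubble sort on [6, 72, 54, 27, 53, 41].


Initial: [6, 72, 54, 27, 53, 41]
Pass 1: [6, 54, 27, 53, 41, 72] (4 swaps)
Pass 2: [6, 27, 53, 41, 54, 72] (3 swaps)
Pass 3: [6, 27, 41, 53, 54, 72] (1 swaps)

After 3 passes: [6, 27, 41, 53, 54, 72]


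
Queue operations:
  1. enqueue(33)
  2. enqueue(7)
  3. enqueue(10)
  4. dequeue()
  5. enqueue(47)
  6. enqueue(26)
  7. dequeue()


enqueue(33) -> [33]
enqueue(7) -> [33, 7]
enqueue(10) -> [33, 7, 10]
dequeue()->33, [7, 10]
enqueue(47) -> [7, 10, 47]
enqueue(26) -> [7, 10, 47, 26]
dequeue()->7, [10, 47, 26]

Final queue: [10, 47, 26]


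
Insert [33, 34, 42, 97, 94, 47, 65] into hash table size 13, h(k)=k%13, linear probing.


Insert 33: h=7 -> slot 7
Insert 34: h=8 -> slot 8
Insert 42: h=3 -> slot 3
Insert 97: h=6 -> slot 6
Insert 94: h=3, 1 probes -> slot 4
Insert 47: h=8, 1 probes -> slot 9
Insert 65: h=0 -> slot 0

Table: [65, None, None, 42, 94, None, 97, 33, 34, 47, None, None, None]


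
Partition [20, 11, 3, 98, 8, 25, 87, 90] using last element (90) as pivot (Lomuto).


Pivot: 90
  20 <= 90: advance i (no swap)
  11 <= 90: advance i (no swap)
  3 <= 90: advance i (no swap)
  8 <= 90: swap -> [20, 11, 3, 8, 98, 25, 87, 90]
  25 <= 90: swap -> [20, 11, 3, 8, 25, 98, 87, 90]
  87 <= 90: swap -> [20, 11, 3, 8, 25, 87, 98, 90]
Place pivot at 6: [20, 11, 3, 8, 25, 87, 90, 98]

Partitioned: [20, 11, 3, 8, 25, 87, 90, 98]


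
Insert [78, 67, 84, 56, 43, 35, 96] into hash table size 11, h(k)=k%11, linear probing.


Insert 78: h=1 -> slot 1
Insert 67: h=1, 1 probes -> slot 2
Insert 84: h=7 -> slot 7
Insert 56: h=1, 2 probes -> slot 3
Insert 43: h=10 -> slot 10
Insert 35: h=2, 2 probes -> slot 4
Insert 96: h=8 -> slot 8

Table: [None, 78, 67, 56, 35, None, None, 84, 96, None, 43]


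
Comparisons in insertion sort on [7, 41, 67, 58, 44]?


Algorithm: insertion sort
Input: [7, 41, 67, 58, 44]
Sorted: [7, 41, 44, 58, 67]

7


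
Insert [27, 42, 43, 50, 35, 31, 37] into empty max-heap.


Insert 27: [27]
Insert 42: [42, 27]
Insert 43: [43, 27, 42]
Insert 50: [50, 43, 42, 27]
Insert 35: [50, 43, 42, 27, 35]
Insert 31: [50, 43, 42, 27, 35, 31]
Insert 37: [50, 43, 42, 27, 35, 31, 37]

Final heap: [50, 43, 42, 27, 35, 31, 37]


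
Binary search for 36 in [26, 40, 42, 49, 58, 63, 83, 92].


Step 1: lo=0, hi=7, mid=3, val=49
Step 2: lo=0, hi=2, mid=1, val=40
Step 3: lo=0, hi=0, mid=0, val=26

Not found


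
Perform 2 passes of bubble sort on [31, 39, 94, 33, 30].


Initial: [31, 39, 94, 33, 30]
Pass 1: [31, 39, 33, 30, 94] (2 swaps)
Pass 2: [31, 33, 30, 39, 94] (2 swaps)

After 2 passes: [31, 33, 30, 39, 94]


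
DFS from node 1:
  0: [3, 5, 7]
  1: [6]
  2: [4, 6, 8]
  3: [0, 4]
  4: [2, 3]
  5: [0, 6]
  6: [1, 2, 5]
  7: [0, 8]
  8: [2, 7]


Visit 1, push [6]
Visit 6, push [5, 2]
Visit 2, push [8, 4]
Visit 4, push [3]
Visit 3, push [0]
Visit 0, push [7, 5]
Visit 5, push []
Visit 7, push [8]
Visit 8, push []

DFS order: [1, 6, 2, 4, 3, 0, 5, 7, 8]


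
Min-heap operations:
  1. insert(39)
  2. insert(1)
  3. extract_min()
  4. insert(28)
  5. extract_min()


insert(39) -> [39]
insert(1) -> [1, 39]
extract_min()->1, [39]
insert(28) -> [28, 39]
extract_min()->28, [39]

Final heap: [39]


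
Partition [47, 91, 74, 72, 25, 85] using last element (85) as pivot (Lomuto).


Pivot: 85
  47 <= 85: advance i (no swap)
  74 <= 85: swap -> [47, 74, 91, 72, 25, 85]
  72 <= 85: swap -> [47, 74, 72, 91, 25, 85]
  25 <= 85: swap -> [47, 74, 72, 25, 91, 85]
Place pivot at 4: [47, 74, 72, 25, 85, 91]

Partitioned: [47, 74, 72, 25, 85, 91]


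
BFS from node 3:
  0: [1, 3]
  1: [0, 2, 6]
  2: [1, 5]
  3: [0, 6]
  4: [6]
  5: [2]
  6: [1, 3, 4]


Visit 3, enqueue [0, 6]
Visit 0, enqueue [1]
Visit 6, enqueue [4]
Visit 1, enqueue [2]
Visit 4, enqueue []
Visit 2, enqueue [5]
Visit 5, enqueue []

BFS order: [3, 0, 6, 1, 4, 2, 5]


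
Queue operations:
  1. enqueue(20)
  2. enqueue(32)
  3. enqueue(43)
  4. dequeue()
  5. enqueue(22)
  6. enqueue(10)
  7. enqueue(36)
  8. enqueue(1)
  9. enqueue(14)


enqueue(20) -> [20]
enqueue(32) -> [20, 32]
enqueue(43) -> [20, 32, 43]
dequeue()->20, [32, 43]
enqueue(22) -> [32, 43, 22]
enqueue(10) -> [32, 43, 22, 10]
enqueue(36) -> [32, 43, 22, 10, 36]
enqueue(1) -> [32, 43, 22, 10, 36, 1]
enqueue(14) -> [32, 43, 22, 10, 36, 1, 14]

Final queue: [32, 43, 22, 10, 36, 1, 14]


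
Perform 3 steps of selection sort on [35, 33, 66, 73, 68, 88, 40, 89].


Initial: [35, 33, 66, 73, 68, 88, 40, 89]
Step 1: min=33 at 1
  Swap: [33, 35, 66, 73, 68, 88, 40, 89]
Step 2: min=35 at 1
  Swap: [33, 35, 66, 73, 68, 88, 40, 89]
Step 3: min=40 at 6
  Swap: [33, 35, 40, 73, 68, 88, 66, 89]

After 3 steps: [33, 35, 40, 73, 68, 88, 66, 89]


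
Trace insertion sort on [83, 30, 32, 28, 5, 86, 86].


Initial: [83, 30, 32, 28, 5, 86, 86]
Insert 30: [30, 83, 32, 28, 5, 86, 86]
Insert 32: [30, 32, 83, 28, 5, 86, 86]
Insert 28: [28, 30, 32, 83, 5, 86, 86]
Insert 5: [5, 28, 30, 32, 83, 86, 86]
Insert 86: [5, 28, 30, 32, 83, 86, 86]
Insert 86: [5, 28, 30, 32, 83, 86, 86]

Sorted: [5, 28, 30, 32, 83, 86, 86]


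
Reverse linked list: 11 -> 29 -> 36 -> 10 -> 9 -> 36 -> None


Step 1: curr=11, set curr.next=prev(None) | reversed so far: 11
Step 2: curr=29, set curr.next=prev(11) | reversed so far: 29 -> 11
Step 3: curr=36, set curr.next=prev(29) | reversed so far: 36 -> 29 -> 11
Step 4: curr=10, set curr.next=prev(36) | reversed so far: 10 -> 36 -> 29 -> 11
Step 5: curr=9, set curr.next=prev(10) | reversed so far: 9 -> 10 -> 36 -> 29 -> 11
Step 6: curr=36, set curr.next=prev(9) | reversed so far: 36 -> 9 -> 10 -> 36 -> 29 -> 11

36 -> 9 -> 10 -> 36 -> 29 -> 11 -> None


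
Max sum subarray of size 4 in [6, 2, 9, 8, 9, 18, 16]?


[0:4]: 25
[1:5]: 28
[2:6]: 44
[3:7]: 51

Max: 51 at [3:7]


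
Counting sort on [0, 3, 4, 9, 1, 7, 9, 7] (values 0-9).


Input: [0, 3, 4, 9, 1, 7, 9, 7]
Counts: [1, 1, 0, 1, 1, 0, 0, 2, 0, 2]

Sorted: [0, 1, 3, 4, 7, 7, 9, 9]


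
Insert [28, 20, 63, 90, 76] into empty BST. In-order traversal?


Insert 28: root
Insert 20: L from 28
Insert 63: R from 28
Insert 90: R from 28 -> R from 63
Insert 76: R from 28 -> R from 63 -> L from 90

In-order: [20, 28, 63, 76, 90]


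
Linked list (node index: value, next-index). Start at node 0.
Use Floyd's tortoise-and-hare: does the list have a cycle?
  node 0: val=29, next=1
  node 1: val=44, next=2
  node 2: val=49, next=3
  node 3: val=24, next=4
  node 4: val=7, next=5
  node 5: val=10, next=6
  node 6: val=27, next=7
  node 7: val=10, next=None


Floyd's tortoise (slow, +1) and hare (fast, +2):
  init: slow=0, fast=0
  step 1: slow=1, fast=2
  step 2: slow=2, fast=4
  step 3: slow=3, fast=6
  step 4: fast 6->7->None, no cycle

Cycle: no


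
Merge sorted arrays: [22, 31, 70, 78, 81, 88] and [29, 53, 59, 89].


Take 22 from A
Take 29 from B
Take 31 from A
Take 53 from B
Take 59 from B
Take 70 from A
Take 78 from A
Take 81 from A
Take 88 from A

Merged: [22, 29, 31, 53, 59, 70, 78, 81, 88, 89]


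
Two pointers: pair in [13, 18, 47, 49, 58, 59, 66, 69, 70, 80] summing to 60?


lo=0(13)+hi=9(80)=93
lo=0(13)+hi=8(70)=83
lo=0(13)+hi=7(69)=82
lo=0(13)+hi=6(66)=79
lo=0(13)+hi=5(59)=72
lo=0(13)+hi=4(58)=71
lo=0(13)+hi=3(49)=62
lo=0(13)+hi=2(47)=60

Yes: 13+47=60


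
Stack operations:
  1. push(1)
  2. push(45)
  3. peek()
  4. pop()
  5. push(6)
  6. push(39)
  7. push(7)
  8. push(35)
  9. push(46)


push(1) -> [1]
push(45) -> [1, 45]
peek()->45
pop()->45, [1]
push(6) -> [1, 6]
push(39) -> [1, 6, 39]
push(7) -> [1, 6, 39, 7]
push(35) -> [1, 6, 39, 7, 35]
push(46) -> [1, 6, 39, 7, 35, 46]

Final stack: [1, 6, 39, 7, 35, 46]
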